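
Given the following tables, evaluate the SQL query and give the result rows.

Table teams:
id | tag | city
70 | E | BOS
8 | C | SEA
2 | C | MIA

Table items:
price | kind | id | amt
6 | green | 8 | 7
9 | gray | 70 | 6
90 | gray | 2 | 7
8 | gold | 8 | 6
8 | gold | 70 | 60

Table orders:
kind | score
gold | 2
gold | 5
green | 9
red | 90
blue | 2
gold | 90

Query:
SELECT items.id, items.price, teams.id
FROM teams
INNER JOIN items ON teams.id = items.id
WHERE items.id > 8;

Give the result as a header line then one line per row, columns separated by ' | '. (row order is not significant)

After JOIN items (5 rows):
teams.id | teams.tag | teams.city | items.price | items.kind | items.id | items.amt
70 | E | BOS | 9 | gray | 70 | 6
70 | E | BOS | 8 | gold | 70 | 60
8 | C | SEA | 6 | green | 8 | 7
8 | C | SEA | 8 | gold | 8 | 6
2 | C | MIA | 90 | gray | 2 | 7
After WHERE (2 rows):
teams.id | teams.tag | teams.city | items.price | items.kind | items.id | items.amt
70 | E | BOS | 9 | gray | 70 | 6
70 | E | BOS | 8 | gold | 70 | 60
After SELECT (2 rows):
items.id | items.price | teams.id
70 | 9 | 70
70 | 8 | 70

== RESULT ==
items.id | items.price | teams.id
70 | 9 | 70
70 | 8 | 70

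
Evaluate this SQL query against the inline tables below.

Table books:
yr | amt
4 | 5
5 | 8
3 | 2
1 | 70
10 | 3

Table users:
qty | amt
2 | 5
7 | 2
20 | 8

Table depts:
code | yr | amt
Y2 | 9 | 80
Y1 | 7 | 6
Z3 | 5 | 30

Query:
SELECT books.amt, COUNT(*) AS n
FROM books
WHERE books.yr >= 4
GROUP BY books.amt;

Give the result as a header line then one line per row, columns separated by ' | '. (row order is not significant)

After WHERE (3 rows):
books.yr | books.amt
4 | 5
5 | 8
10 | 3
After GROUP BY (3 rows):
books.amt | n
5 | 1
8 | 1
3 | 1

== RESULT ==
books.amt | n
5 | 1
8 | 1
3 | 1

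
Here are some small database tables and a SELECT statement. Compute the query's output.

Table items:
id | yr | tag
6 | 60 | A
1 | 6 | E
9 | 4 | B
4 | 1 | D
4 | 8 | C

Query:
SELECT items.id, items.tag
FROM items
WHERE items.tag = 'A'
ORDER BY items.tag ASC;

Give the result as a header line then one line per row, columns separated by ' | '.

== RESULT ==
items.id | items.tag
6 | A

Derivation:
After WHERE (1 rows):
items.id | items.yr | items.tag
6 | 60 | A
After SELECT (1 rows):
items.id | items.tag
6 | A
After ORDER BY (1 rows):
items.id | items.tag
6 | A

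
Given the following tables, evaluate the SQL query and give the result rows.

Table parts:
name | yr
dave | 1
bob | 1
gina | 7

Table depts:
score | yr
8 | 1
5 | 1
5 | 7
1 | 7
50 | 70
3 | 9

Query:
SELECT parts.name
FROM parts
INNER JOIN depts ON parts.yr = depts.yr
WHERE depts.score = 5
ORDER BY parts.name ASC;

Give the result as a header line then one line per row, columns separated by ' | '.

== RESULT ==
parts.name
bob
dave
gina

Derivation:
After JOIN depts (6 rows):
parts.name | parts.yr | depts.score | depts.yr
dave | 1 | 8 | 1
dave | 1 | 5 | 1
bob | 1 | 8 | 1
bob | 1 | 5 | 1
gina | 7 | 5 | 7
gina | 7 | 1 | 7
After WHERE (3 rows):
parts.name | parts.yr | depts.score | depts.yr
dave | 1 | 5 | 1
bob | 1 | 5 | 1
gina | 7 | 5 | 7
After SELECT (3 rows):
parts.name
dave
bob
gina
After ORDER BY (3 rows):
parts.name
bob
dave
gina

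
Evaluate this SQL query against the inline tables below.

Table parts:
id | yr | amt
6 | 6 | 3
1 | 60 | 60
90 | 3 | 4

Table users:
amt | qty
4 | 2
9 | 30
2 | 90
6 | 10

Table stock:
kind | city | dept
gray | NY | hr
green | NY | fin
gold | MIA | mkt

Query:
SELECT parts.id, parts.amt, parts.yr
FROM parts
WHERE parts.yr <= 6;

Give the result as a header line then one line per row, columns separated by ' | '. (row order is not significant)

After WHERE (2 rows):
parts.id | parts.yr | parts.amt
6 | 6 | 3
90 | 3 | 4
After SELECT (2 rows):
parts.id | parts.amt | parts.yr
6 | 3 | 6
90 | 4 | 3

== RESULT ==
parts.id | parts.amt | parts.yr
6 | 3 | 6
90 | 4 | 3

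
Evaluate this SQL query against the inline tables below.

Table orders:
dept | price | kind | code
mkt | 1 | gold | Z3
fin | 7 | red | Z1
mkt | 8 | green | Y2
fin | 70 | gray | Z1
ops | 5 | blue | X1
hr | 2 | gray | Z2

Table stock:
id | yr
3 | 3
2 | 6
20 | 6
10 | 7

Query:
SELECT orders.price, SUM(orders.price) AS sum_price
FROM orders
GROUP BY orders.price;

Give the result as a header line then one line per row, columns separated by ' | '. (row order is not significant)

After GROUP BY (6 rows):
orders.price | sum_price
1 | 1
7 | 7
8 | 8
70 | 70
5 | 5
2 | 2

== RESULT ==
orders.price | sum_price
1 | 1
7 | 7
8 | 8
70 | 70
5 | 5
2 | 2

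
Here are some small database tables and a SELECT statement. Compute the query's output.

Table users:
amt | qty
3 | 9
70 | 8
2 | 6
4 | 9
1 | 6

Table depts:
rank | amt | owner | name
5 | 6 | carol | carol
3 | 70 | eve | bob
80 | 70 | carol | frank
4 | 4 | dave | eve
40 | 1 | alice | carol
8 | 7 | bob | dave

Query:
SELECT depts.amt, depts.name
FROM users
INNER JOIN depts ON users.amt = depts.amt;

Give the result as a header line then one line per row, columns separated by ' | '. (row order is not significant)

== RESULT ==
depts.amt | depts.name
70 | bob
70 | frank
4 | eve
1 | carol

Derivation:
After JOIN depts (4 rows):
users.amt | users.qty | depts.rank | depts.amt | depts.owner | depts.name
70 | 8 | 3 | 70 | eve | bob
70 | 8 | 80 | 70 | carol | frank
4 | 9 | 4 | 4 | dave | eve
1 | 6 | 40 | 1 | alice | carol
After SELECT (4 rows):
depts.amt | depts.name
70 | bob
70 | frank
4 | eve
1 | carol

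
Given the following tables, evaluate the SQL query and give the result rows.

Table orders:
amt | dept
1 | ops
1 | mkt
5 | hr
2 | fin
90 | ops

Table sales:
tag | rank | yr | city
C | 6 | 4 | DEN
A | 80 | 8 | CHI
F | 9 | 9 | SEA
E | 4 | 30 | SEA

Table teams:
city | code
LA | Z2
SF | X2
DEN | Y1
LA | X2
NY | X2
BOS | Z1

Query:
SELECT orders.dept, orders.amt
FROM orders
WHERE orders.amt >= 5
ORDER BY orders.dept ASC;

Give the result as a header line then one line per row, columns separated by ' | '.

== RESULT ==
orders.dept | orders.amt
hr | 5
ops | 90

Derivation:
After WHERE (2 rows):
orders.amt | orders.dept
5 | hr
90 | ops
After SELECT (2 rows):
orders.dept | orders.amt
hr | 5
ops | 90
After ORDER BY (2 rows):
orders.dept | orders.amt
hr | 5
ops | 90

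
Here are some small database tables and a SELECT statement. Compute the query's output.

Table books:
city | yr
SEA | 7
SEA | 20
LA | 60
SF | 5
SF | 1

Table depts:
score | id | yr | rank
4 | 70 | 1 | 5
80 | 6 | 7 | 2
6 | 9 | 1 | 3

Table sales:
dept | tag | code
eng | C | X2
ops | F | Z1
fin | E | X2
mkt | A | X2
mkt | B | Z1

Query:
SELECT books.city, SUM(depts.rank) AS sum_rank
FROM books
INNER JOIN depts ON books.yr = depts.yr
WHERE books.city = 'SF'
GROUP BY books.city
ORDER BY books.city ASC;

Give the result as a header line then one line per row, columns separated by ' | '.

== RESULT ==
books.city | sum_rank
SF | 8

Derivation:
After JOIN depts (3 rows):
books.city | books.yr | depts.score | depts.id | depts.yr | depts.rank
SEA | 7 | 80 | 6 | 7 | 2
SF | 1 | 4 | 70 | 1 | 5
SF | 1 | 6 | 9 | 1 | 3
After WHERE (2 rows):
books.city | books.yr | depts.score | depts.id | depts.yr | depts.rank
SF | 1 | 4 | 70 | 1 | 5
SF | 1 | 6 | 9 | 1 | 3
After GROUP BY (1 rows):
books.city | sum_rank
SF | 8
After ORDER BY (1 rows):
books.city | sum_rank
SF | 8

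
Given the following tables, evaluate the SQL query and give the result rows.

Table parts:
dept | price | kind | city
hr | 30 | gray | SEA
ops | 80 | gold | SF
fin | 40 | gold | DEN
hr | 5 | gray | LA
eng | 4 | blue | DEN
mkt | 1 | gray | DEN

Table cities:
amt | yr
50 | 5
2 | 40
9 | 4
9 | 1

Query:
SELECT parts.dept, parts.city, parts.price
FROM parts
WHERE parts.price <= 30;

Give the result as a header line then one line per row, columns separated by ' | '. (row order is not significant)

== RESULT ==
parts.dept | parts.city | parts.price
hr | SEA | 30
hr | LA | 5
eng | DEN | 4
mkt | DEN | 1

Derivation:
After WHERE (4 rows):
parts.dept | parts.price | parts.kind | parts.city
hr | 30 | gray | SEA
hr | 5 | gray | LA
eng | 4 | blue | DEN
mkt | 1 | gray | DEN
After SELECT (4 rows):
parts.dept | parts.city | parts.price
hr | SEA | 30
hr | LA | 5
eng | DEN | 4
mkt | DEN | 1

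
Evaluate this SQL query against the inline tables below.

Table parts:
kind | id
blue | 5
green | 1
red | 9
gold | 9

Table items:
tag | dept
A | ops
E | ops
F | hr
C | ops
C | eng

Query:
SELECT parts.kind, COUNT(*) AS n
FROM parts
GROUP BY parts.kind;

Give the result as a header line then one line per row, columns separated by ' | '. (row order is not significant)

== RESULT ==
parts.kind | n
blue | 1
green | 1
red | 1
gold | 1

Derivation:
After GROUP BY (4 rows):
parts.kind | n
blue | 1
green | 1
red | 1
gold | 1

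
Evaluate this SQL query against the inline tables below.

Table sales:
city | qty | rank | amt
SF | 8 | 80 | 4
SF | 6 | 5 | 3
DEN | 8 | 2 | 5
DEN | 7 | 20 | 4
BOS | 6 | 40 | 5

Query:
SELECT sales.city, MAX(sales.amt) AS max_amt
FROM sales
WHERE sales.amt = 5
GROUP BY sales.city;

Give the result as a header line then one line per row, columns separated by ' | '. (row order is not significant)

== RESULT ==
sales.city | max_amt
DEN | 5
BOS | 5

Derivation:
After WHERE (2 rows):
sales.city | sales.qty | sales.rank | sales.amt
DEN | 8 | 2 | 5
BOS | 6 | 40 | 5
After GROUP BY (2 rows):
sales.city | max_amt
DEN | 5
BOS | 5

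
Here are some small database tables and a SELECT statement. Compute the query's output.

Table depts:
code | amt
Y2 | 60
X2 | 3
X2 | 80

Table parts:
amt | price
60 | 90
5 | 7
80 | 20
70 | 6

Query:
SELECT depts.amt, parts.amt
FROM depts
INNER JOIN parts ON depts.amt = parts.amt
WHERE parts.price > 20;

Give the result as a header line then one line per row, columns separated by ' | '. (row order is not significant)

== RESULT ==
depts.amt | parts.amt
60 | 60

Derivation:
After JOIN parts (2 rows):
depts.code | depts.amt | parts.amt | parts.price
Y2 | 60 | 60 | 90
X2 | 80 | 80 | 20
After WHERE (1 rows):
depts.code | depts.amt | parts.amt | parts.price
Y2 | 60 | 60 | 90
After SELECT (1 rows):
depts.amt | parts.amt
60 | 60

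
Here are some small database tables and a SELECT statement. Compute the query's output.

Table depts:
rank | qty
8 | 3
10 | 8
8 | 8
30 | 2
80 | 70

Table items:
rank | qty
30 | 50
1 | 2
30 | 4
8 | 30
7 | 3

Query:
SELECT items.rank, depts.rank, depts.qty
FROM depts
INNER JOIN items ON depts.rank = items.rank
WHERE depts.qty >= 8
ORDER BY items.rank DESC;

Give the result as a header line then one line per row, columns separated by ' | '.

== RESULT ==
items.rank | depts.rank | depts.qty
8 | 8 | 8

Derivation:
After JOIN items (4 rows):
depts.rank | depts.qty | items.rank | items.qty
8 | 3 | 8 | 30
8 | 8 | 8 | 30
30 | 2 | 30 | 50
30 | 2 | 30 | 4
After WHERE (1 rows):
depts.rank | depts.qty | items.rank | items.qty
8 | 8 | 8 | 30
After SELECT (1 rows):
items.rank | depts.rank | depts.qty
8 | 8 | 8
After ORDER BY (1 rows):
items.rank | depts.rank | depts.qty
8 | 8 | 8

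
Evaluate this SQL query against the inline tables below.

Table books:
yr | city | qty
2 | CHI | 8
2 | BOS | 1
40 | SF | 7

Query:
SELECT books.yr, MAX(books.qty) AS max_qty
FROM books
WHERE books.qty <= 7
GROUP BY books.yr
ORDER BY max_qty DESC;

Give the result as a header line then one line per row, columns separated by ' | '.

== RESULT ==
books.yr | max_qty
40 | 7
2 | 1

Derivation:
After WHERE (2 rows):
books.yr | books.city | books.qty
2 | BOS | 1
40 | SF | 7
After GROUP BY (2 rows):
books.yr | max_qty
2 | 1
40 | 7
After ORDER BY (2 rows):
books.yr | max_qty
40 | 7
2 | 1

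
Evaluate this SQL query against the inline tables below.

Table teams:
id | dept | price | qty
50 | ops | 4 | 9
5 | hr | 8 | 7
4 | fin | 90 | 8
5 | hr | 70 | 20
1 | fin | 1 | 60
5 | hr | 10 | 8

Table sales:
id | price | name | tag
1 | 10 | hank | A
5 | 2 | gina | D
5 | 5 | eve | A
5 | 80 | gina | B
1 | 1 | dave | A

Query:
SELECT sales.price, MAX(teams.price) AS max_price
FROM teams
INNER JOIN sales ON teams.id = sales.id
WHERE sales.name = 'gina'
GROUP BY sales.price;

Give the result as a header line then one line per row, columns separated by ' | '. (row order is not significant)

After JOIN sales (11 rows):
teams.id | teams.dept | teams.price | teams.qty | sales.id | sales.price | sales.name | sales.tag
5 | hr | 8 | 7 | 5 | 2 | gina | D
5 | hr | 8 | 7 | 5 | 5 | eve | A
5 | hr | 8 | 7 | 5 | 80 | gina | B
5 | hr | 70 | 20 | 5 | 2 | gina | D
5 | hr | 70 | 20 | 5 | 5 | eve | A
5 | hr | 70 | 20 | 5 | 80 | gina | B
1 | fin | 1 | 60 | 1 | 10 | hank | A
1 | fin | 1 | 60 | 1 | 1 | dave | A
5 | hr | 10 | 8 | 5 | 2 | gina | D
5 | hr | 10 | 8 | 5 | 5 | eve | A
5 | hr | 10 | 8 | 5 | 80 | gina | B
After WHERE (6 rows):
teams.id | teams.dept | teams.price | teams.qty | sales.id | sales.price | sales.name | sales.tag
5 | hr | 8 | 7 | 5 | 2 | gina | D
5 | hr | 8 | 7 | 5 | 80 | gina | B
5 | hr | 70 | 20 | 5 | 2 | gina | D
5 | hr | 70 | 20 | 5 | 80 | gina | B
5 | hr | 10 | 8 | 5 | 2 | gina | D
5 | hr | 10 | 8 | 5 | 80 | gina | B
After GROUP BY (2 rows):
sales.price | max_price
2 | 70
80 | 70

== RESULT ==
sales.price | max_price
2 | 70
80 | 70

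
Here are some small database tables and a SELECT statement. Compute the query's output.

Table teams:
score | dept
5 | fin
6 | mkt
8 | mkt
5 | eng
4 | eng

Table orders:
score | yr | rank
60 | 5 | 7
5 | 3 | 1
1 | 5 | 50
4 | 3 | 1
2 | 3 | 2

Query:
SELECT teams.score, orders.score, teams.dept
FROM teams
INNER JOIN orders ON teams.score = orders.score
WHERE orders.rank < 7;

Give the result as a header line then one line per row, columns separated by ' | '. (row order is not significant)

== RESULT ==
teams.score | orders.score | teams.dept
5 | 5 | fin
5 | 5 | eng
4 | 4 | eng

Derivation:
After JOIN orders (3 rows):
teams.score | teams.dept | orders.score | orders.yr | orders.rank
5 | fin | 5 | 3 | 1
5 | eng | 5 | 3 | 1
4 | eng | 4 | 3 | 1
After WHERE (3 rows):
teams.score | teams.dept | orders.score | orders.yr | orders.rank
5 | fin | 5 | 3 | 1
5 | eng | 5 | 3 | 1
4 | eng | 4 | 3 | 1
After SELECT (3 rows):
teams.score | orders.score | teams.dept
5 | 5 | fin
5 | 5 | eng
4 | 4 | eng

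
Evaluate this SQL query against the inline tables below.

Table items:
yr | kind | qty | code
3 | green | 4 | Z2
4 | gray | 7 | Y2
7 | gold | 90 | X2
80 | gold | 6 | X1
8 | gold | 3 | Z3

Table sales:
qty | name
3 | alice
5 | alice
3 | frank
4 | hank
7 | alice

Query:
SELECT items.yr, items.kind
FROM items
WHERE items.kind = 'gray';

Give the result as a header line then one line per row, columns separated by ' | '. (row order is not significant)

== RESULT ==
items.yr | items.kind
4 | gray

Derivation:
After WHERE (1 rows):
items.yr | items.kind | items.qty | items.code
4 | gray | 7 | Y2
After SELECT (1 rows):
items.yr | items.kind
4 | gray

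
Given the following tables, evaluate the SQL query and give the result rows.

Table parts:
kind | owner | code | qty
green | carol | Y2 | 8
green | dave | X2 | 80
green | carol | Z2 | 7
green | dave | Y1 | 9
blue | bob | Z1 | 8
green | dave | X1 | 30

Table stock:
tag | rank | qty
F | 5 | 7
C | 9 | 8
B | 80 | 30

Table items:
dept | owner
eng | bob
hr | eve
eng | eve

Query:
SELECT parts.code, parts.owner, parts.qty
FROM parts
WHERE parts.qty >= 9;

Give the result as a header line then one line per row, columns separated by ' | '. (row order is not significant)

After WHERE (3 rows):
parts.kind | parts.owner | parts.code | parts.qty
green | dave | X2 | 80
green | dave | Y1 | 9
green | dave | X1 | 30
After SELECT (3 rows):
parts.code | parts.owner | parts.qty
X2 | dave | 80
Y1 | dave | 9
X1 | dave | 30

== RESULT ==
parts.code | parts.owner | parts.qty
X2 | dave | 80
Y1 | dave | 9
X1 | dave | 30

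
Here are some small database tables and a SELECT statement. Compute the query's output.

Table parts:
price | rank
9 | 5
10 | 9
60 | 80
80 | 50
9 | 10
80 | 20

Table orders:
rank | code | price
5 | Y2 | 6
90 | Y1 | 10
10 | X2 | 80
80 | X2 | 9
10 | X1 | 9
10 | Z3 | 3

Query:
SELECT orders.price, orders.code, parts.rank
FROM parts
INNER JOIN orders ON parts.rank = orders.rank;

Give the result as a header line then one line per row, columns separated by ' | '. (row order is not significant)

== RESULT ==
orders.price | orders.code | parts.rank
6 | Y2 | 5
9 | X2 | 80
80 | X2 | 10
9 | X1 | 10
3 | Z3 | 10

Derivation:
After JOIN orders (5 rows):
parts.price | parts.rank | orders.rank | orders.code | orders.price
9 | 5 | 5 | Y2 | 6
60 | 80 | 80 | X2 | 9
9 | 10 | 10 | X2 | 80
9 | 10 | 10 | X1 | 9
9 | 10 | 10 | Z3 | 3
After SELECT (5 rows):
orders.price | orders.code | parts.rank
6 | Y2 | 5
9 | X2 | 80
80 | X2 | 10
9 | X1 | 10
3 | Z3 | 10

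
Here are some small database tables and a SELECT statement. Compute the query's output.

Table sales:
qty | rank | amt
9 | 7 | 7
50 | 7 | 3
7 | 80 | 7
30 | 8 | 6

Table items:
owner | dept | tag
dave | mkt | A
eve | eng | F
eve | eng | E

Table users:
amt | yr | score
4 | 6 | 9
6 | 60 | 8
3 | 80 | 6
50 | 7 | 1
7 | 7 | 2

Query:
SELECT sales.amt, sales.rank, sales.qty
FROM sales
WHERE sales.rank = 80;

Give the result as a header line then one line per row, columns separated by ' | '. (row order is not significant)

After WHERE (1 rows):
sales.qty | sales.rank | sales.amt
7 | 80 | 7
After SELECT (1 rows):
sales.amt | sales.rank | sales.qty
7 | 80 | 7

== RESULT ==
sales.amt | sales.rank | sales.qty
7 | 80 | 7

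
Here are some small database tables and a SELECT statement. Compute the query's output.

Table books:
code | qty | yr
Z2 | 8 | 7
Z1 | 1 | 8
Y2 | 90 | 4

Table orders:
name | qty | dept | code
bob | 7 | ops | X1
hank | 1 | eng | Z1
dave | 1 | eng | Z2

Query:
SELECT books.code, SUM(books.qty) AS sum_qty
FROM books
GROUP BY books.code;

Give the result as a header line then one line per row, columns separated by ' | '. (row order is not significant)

After GROUP BY (3 rows):
books.code | sum_qty
Z2 | 8
Z1 | 1
Y2 | 90

== RESULT ==
books.code | sum_qty
Z2 | 8
Z1 | 1
Y2 | 90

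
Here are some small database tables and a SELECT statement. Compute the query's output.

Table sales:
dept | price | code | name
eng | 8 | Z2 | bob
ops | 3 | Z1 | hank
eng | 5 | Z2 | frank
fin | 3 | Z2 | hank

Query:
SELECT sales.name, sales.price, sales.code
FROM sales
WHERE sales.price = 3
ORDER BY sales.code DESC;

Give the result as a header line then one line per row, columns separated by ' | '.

After WHERE (2 rows):
sales.dept | sales.price | sales.code | sales.name
ops | 3 | Z1 | hank
fin | 3 | Z2 | hank
After SELECT (2 rows):
sales.name | sales.price | sales.code
hank | 3 | Z1
hank | 3 | Z2
After ORDER BY (2 rows):
sales.name | sales.price | sales.code
hank | 3 | Z2
hank | 3 | Z1

== RESULT ==
sales.name | sales.price | sales.code
hank | 3 | Z2
hank | 3 | Z1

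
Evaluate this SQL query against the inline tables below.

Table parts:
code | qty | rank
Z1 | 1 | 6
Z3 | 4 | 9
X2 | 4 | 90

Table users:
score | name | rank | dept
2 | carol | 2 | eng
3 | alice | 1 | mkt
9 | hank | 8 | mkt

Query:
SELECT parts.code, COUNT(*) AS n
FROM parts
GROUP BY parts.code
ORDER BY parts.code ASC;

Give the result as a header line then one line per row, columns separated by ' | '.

After GROUP BY (3 rows):
parts.code | n
Z1 | 1
Z3 | 1
X2 | 1
After ORDER BY (3 rows):
parts.code | n
X2 | 1
Z1 | 1
Z3 | 1

== RESULT ==
parts.code | n
X2 | 1
Z1 | 1
Z3 | 1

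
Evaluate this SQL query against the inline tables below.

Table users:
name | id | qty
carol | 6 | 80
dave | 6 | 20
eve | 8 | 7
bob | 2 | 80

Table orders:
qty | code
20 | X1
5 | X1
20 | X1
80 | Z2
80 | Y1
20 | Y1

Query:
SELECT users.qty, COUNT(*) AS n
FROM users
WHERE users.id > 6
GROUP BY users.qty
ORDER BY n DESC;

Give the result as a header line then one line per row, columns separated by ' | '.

After WHERE (1 rows):
users.name | users.id | users.qty
eve | 8 | 7
After GROUP BY (1 rows):
users.qty | n
7 | 1
After ORDER BY (1 rows):
users.qty | n
7 | 1

== RESULT ==
users.qty | n
7 | 1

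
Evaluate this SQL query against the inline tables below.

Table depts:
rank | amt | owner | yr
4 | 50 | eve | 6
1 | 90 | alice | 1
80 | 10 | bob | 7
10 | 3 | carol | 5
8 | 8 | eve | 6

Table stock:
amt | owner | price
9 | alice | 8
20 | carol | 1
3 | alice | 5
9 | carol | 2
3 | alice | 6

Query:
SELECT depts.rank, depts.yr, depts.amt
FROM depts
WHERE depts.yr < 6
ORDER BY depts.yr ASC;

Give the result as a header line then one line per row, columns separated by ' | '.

After WHERE (2 rows):
depts.rank | depts.amt | depts.owner | depts.yr
1 | 90 | alice | 1
10 | 3 | carol | 5
After SELECT (2 rows):
depts.rank | depts.yr | depts.amt
1 | 1 | 90
10 | 5 | 3
After ORDER BY (2 rows):
depts.rank | depts.yr | depts.amt
1 | 1 | 90
10 | 5 | 3

== RESULT ==
depts.rank | depts.yr | depts.amt
1 | 1 | 90
10 | 5 | 3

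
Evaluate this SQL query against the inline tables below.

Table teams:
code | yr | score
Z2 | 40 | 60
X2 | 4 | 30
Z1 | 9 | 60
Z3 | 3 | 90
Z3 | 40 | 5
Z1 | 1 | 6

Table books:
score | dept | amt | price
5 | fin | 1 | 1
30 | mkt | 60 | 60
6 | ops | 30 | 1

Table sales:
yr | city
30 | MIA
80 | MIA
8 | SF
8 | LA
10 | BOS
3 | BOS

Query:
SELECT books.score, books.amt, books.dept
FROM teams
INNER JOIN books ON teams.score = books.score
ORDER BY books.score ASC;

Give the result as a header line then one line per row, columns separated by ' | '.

== RESULT ==
books.score | books.amt | books.dept
5 | 1 | fin
6 | 30 | ops
30 | 60 | mkt

Derivation:
After JOIN books (3 rows):
teams.code | teams.yr | teams.score | books.score | books.dept | books.amt | books.price
X2 | 4 | 30 | 30 | mkt | 60 | 60
Z3 | 40 | 5 | 5 | fin | 1 | 1
Z1 | 1 | 6 | 6 | ops | 30 | 1
After SELECT (3 rows):
books.score | books.amt | books.dept
30 | 60 | mkt
5 | 1 | fin
6 | 30 | ops
After ORDER BY (3 rows):
books.score | books.amt | books.dept
5 | 1 | fin
6 | 30 | ops
30 | 60 | mkt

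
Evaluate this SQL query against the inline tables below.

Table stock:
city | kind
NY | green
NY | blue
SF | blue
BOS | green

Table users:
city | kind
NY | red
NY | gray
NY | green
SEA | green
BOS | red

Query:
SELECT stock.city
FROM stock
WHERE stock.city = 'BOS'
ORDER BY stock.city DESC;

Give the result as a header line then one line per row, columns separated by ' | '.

After WHERE (1 rows):
stock.city | stock.kind
BOS | green
After SELECT (1 rows):
stock.city
BOS
After ORDER BY (1 rows):
stock.city
BOS

== RESULT ==
stock.city
BOS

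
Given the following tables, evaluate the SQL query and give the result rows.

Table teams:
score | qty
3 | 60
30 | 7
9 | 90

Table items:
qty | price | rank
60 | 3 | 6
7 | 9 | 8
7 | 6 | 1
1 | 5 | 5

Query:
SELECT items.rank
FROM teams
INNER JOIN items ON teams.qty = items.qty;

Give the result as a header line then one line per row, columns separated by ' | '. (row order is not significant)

== RESULT ==
items.rank
6
8
1

Derivation:
After JOIN items (3 rows):
teams.score | teams.qty | items.qty | items.price | items.rank
3 | 60 | 60 | 3 | 6
30 | 7 | 7 | 9 | 8
30 | 7 | 7 | 6 | 1
After SELECT (3 rows):
items.rank
6
8
1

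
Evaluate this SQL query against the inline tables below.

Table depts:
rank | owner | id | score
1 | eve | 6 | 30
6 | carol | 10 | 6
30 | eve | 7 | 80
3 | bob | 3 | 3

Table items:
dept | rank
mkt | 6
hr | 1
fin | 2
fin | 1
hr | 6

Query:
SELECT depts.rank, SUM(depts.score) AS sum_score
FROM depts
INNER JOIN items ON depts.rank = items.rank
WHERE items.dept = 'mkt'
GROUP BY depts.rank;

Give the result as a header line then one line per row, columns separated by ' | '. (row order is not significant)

After JOIN items (4 rows):
depts.rank | depts.owner | depts.id | depts.score | items.dept | items.rank
1 | eve | 6 | 30 | hr | 1
1 | eve | 6 | 30 | fin | 1
6 | carol | 10 | 6 | mkt | 6
6 | carol | 10 | 6 | hr | 6
After WHERE (1 rows):
depts.rank | depts.owner | depts.id | depts.score | items.dept | items.rank
6 | carol | 10 | 6 | mkt | 6
After GROUP BY (1 rows):
depts.rank | sum_score
6 | 6

== RESULT ==
depts.rank | sum_score
6 | 6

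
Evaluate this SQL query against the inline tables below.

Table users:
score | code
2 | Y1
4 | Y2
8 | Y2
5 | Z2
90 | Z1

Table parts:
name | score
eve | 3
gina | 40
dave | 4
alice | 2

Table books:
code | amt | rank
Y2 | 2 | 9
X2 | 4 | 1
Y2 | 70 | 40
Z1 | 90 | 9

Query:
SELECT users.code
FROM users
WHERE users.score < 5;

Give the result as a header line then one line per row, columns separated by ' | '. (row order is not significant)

== RESULT ==
users.code
Y1
Y2

Derivation:
After WHERE (2 rows):
users.score | users.code
2 | Y1
4 | Y2
After SELECT (2 rows):
users.code
Y1
Y2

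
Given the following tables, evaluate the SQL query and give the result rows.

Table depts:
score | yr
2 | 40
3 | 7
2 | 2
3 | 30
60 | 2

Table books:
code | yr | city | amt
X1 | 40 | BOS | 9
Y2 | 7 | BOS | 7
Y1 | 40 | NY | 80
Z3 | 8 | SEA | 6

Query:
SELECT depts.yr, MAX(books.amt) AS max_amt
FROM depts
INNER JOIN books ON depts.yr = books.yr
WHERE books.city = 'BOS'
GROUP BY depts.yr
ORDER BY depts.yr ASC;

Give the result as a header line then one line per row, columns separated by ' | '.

== RESULT ==
depts.yr | max_amt
7 | 7
40 | 9

Derivation:
After JOIN books (3 rows):
depts.score | depts.yr | books.code | books.yr | books.city | books.amt
2 | 40 | X1 | 40 | BOS | 9
2 | 40 | Y1 | 40 | NY | 80
3 | 7 | Y2 | 7 | BOS | 7
After WHERE (2 rows):
depts.score | depts.yr | books.code | books.yr | books.city | books.amt
2 | 40 | X1 | 40 | BOS | 9
3 | 7 | Y2 | 7 | BOS | 7
After GROUP BY (2 rows):
depts.yr | max_amt
40 | 9
7 | 7
After ORDER BY (2 rows):
depts.yr | max_amt
7 | 7
40 | 9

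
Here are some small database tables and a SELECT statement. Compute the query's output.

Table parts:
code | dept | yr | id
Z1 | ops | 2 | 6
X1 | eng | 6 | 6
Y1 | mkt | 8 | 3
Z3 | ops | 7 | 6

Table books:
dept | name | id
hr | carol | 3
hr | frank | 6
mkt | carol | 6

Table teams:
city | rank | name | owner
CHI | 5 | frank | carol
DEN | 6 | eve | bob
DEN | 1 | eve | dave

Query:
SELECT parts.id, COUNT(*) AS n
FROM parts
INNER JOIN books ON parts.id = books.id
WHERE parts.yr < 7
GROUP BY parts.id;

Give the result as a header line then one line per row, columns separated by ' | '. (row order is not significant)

After JOIN books (7 rows):
parts.code | parts.dept | parts.yr | parts.id | books.dept | books.name | books.id
Z1 | ops | 2 | 6 | hr | frank | 6
Z1 | ops | 2 | 6 | mkt | carol | 6
X1 | eng | 6 | 6 | hr | frank | 6
X1 | eng | 6 | 6 | mkt | carol | 6
Y1 | mkt | 8 | 3 | hr | carol | 3
Z3 | ops | 7 | 6 | hr | frank | 6
Z3 | ops | 7 | 6 | mkt | carol | 6
After WHERE (4 rows):
parts.code | parts.dept | parts.yr | parts.id | books.dept | books.name | books.id
Z1 | ops | 2 | 6 | hr | frank | 6
Z1 | ops | 2 | 6 | mkt | carol | 6
X1 | eng | 6 | 6 | hr | frank | 6
X1 | eng | 6 | 6 | mkt | carol | 6
After GROUP BY (1 rows):
parts.id | n
6 | 4

== RESULT ==
parts.id | n
6 | 4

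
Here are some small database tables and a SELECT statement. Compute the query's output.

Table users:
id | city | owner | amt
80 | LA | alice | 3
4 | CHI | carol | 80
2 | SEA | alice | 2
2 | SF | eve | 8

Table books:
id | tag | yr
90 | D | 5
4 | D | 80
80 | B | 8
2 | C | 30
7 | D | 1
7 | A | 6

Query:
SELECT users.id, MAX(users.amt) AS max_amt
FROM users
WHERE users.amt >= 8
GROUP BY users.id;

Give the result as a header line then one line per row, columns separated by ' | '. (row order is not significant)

After WHERE (2 rows):
users.id | users.city | users.owner | users.amt
4 | CHI | carol | 80
2 | SF | eve | 8
After GROUP BY (2 rows):
users.id | max_amt
4 | 80
2 | 8

== RESULT ==
users.id | max_amt
4 | 80
2 | 8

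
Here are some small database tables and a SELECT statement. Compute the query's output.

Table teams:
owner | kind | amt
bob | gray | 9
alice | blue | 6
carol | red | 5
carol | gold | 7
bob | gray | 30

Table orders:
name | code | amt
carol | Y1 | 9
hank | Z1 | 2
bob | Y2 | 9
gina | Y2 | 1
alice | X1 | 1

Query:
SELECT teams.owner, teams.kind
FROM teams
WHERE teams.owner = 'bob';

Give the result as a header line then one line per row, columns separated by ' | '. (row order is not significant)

After WHERE (2 rows):
teams.owner | teams.kind | teams.amt
bob | gray | 9
bob | gray | 30
After SELECT (2 rows):
teams.owner | teams.kind
bob | gray
bob | gray

== RESULT ==
teams.owner | teams.kind
bob | gray
bob | gray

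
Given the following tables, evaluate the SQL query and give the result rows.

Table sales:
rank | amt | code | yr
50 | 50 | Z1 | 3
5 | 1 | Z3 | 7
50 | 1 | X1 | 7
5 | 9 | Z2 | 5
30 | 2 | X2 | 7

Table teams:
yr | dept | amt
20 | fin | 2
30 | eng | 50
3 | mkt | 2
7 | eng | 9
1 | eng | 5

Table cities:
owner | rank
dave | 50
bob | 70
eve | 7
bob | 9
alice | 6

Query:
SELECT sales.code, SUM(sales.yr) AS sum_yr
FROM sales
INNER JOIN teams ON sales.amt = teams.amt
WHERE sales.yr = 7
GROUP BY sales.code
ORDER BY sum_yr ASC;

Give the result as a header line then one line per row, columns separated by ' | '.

After JOIN teams (4 rows):
sales.rank | sales.amt | sales.code | sales.yr | teams.yr | teams.dept | teams.amt
50 | 50 | Z1 | 3 | 30 | eng | 50
5 | 9 | Z2 | 5 | 7 | eng | 9
30 | 2 | X2 | 7 | 20 | fin | 2
30 | 2 | X2 | 7 | 3 | mkt | 2
After WHERE (2 rows):
sales.rank | sales.amt | sales.code | sales.yr | teams.yr | teams.dept | teams.amt
30 | 2 | X2 | 7 | 20 | fin | 2
30 | 2 | X2 | 7 | 3 | mkt | 2
After GROUP BY (1 rows):
sales.code | sum_yr
X2 | 14
After ORDER BY (1 rows):
sales.code | sum_yr
X2 | 14

== RESULT ==
sales.code | sum_yr
X2 | 14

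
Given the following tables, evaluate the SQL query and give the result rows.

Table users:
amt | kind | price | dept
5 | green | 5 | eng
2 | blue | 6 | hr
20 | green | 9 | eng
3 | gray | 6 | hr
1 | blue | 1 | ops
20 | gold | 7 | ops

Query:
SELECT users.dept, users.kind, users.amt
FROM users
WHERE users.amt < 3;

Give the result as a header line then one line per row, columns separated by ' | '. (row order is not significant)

== RESULT ==
users.dept | users.kind | users.amt
hr | blue | 2
ops | blue | 1

Derivation:
After WHERE (2 rows):
users.amt | users.kind | users.price | users.dept
2 | blue | 6 | hr
1 | blue | 1 | ops
After SELECT (2 rows):
users.dept | users.kind | users.amt
hr | blue | 2
ops | blue | 1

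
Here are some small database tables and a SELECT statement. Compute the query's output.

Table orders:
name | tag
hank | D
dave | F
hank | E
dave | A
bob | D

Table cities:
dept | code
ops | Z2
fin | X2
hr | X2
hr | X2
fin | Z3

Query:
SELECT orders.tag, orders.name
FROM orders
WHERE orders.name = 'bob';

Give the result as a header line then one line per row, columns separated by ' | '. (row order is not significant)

== RESULT ==
orders.tag | orders.name
D | bob

Derivation:
After WHERE (1 rows):
orders.name | orders.tag
bob | D
After SELECT (1 rows):
orders.tag | orders.name
D | bob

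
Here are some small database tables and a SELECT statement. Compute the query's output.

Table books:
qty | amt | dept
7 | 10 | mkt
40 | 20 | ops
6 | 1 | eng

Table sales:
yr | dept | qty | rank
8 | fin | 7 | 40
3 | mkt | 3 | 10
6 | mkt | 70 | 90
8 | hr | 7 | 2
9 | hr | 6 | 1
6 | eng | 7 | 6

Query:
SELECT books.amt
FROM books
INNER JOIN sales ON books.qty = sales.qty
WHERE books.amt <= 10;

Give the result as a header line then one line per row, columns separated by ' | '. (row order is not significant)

After JOIN sales (4 rows):
books.qty | books.amt | books.dept | sales.yr | sales.dept | sales.qty | sales.rank
7 | 10 | mkt | 8 | fin | 7 | 40
7 | 10 | mkt | 8 | hr | 7 | 2
7 | 10 | mkt | 6 | eng | 7 | 6
6 | 1 | eng | 9 | hr | 6 | 1
After WHERE (4 rows):
books.qty | books.amt | books.dept | sales.yr | sales.dept | sales.qty | sales.rank
7 | 10 | mkt | 8 | fin | 7 | 40
7 | 10 | mkt | 8 | hr | 7 | 2
7 | 10 | mkt | 6 | eng | 7 | 6
6 | 1 | eng | 9 | hr | 6 | 1
After SELECT (4 rows):
books.amt
10
10
10
1

== RESULT ==
books.amt
10
10
10
1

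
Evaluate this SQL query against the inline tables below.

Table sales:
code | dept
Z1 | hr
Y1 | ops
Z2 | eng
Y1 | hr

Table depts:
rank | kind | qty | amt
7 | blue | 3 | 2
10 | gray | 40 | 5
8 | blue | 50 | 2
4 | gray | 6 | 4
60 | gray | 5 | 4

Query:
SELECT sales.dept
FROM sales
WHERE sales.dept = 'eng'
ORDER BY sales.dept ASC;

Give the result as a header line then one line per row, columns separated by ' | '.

After WHERE (1 rows):
sales.code | sales.dept
Z2 | eng
After SELECT (1 rows):
sales.dept
eng
After ORDER BY (1 rows):
sales.dept
eng

== RESULT ==
sales.dept
eng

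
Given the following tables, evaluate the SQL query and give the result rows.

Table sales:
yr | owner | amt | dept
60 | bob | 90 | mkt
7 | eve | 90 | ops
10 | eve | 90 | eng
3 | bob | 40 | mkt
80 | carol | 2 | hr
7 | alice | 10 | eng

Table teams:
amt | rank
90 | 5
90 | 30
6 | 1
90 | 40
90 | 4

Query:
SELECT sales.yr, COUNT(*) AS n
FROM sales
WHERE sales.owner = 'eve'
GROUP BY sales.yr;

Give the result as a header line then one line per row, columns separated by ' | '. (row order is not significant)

After WHERE (2 rows):
sales.yr | sales.owner | sales.amt | sales.dept
7 | eve | 90 | ops
10 | eve | 90 | eng
After GROUP BY (2 rows):
sales.yr | n
7 | 1
10 | 1

== RESULT ==
sales.yr | n
7 | 1
10 | 1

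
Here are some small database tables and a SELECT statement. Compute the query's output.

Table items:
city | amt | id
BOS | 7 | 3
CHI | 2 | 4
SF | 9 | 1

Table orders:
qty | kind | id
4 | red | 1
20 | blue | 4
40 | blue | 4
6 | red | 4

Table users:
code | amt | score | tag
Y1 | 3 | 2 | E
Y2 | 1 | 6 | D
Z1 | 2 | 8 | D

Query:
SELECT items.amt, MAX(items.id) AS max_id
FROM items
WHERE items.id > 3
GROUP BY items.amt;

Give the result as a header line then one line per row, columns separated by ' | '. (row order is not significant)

== RESULT ==
items.amt | max_id
2 | 4

Derivation:
After WHERE (1 rows):
items.city | items.amt | items.id
CHI | 2 | 4
After GROUP BY (1 rows):
items.amt | max_id
2 | 4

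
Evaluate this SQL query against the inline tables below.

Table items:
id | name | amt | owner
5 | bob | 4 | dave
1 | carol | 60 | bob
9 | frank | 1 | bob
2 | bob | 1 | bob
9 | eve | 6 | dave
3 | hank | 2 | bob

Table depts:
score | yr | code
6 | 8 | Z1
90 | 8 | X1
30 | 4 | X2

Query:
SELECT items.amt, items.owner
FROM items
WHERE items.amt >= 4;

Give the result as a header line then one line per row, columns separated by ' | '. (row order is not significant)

After WHERE (3 rows):
items.id | items.name | items.amt | items.owner
5 | bob | 4 | dave
1 | carol | 60 | bob
9 | eve | 6 | dave
After SELECT (3 rows):
items.amt | items.owner
4 | dave
60 | bob
6 | dave

== RESULT ==
items.amt | items.owner
4 | dave
60 | bob
6 | dave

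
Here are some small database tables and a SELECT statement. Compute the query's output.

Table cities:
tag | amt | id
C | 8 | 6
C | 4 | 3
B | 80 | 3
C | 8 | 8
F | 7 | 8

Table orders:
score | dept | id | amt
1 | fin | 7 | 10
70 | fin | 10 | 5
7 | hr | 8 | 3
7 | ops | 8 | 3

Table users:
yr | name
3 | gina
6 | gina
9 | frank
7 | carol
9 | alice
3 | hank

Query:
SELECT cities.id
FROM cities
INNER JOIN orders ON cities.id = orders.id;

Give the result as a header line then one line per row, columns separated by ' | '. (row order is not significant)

== RESULT ==
cities.id
8
8
8
8

Derivation:
After JOIN orders (4 rows):
cities.tag | cities.amt | cities.id | orders.score | orders.dept | orders.id | orders.amt
C | 8 | 8 | 7 | hr | 8 | 3
C | 8 | 8 | 7 | ops | 8 | 3
F | 7 | 8 | 7 | hr | 8 | 3
F | 7 | 8 | 7 | ops | 8 | 3
After SELECT (4 rows):
cities.id
8
8
8
8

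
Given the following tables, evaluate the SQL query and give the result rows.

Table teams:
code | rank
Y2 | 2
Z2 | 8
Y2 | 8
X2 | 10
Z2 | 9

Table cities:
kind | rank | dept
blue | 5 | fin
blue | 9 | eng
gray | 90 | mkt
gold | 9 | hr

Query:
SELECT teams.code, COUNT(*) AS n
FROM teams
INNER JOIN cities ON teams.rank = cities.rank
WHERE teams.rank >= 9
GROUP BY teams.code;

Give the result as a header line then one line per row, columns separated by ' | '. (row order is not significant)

After JOIN cities (2 rows):
teams.code | teams.rank | cities.kind | cities.rank | cities.dept
Z2 | 9 | blue | 9 | eng
Z2 | 9 | gold | 9 | hr
After WHERE (2 rows):
teams.code | teams.rank | cities.kind | cities.rank | cities.dept
Z2 | 9 | blue | 9 | eng
Z2 | 9 | gold | 9 | hr
After GROUP BY (1 rows):
teams.code | n
Z2 | 2

== RESULT ==
teams.code | n
Z2 | 2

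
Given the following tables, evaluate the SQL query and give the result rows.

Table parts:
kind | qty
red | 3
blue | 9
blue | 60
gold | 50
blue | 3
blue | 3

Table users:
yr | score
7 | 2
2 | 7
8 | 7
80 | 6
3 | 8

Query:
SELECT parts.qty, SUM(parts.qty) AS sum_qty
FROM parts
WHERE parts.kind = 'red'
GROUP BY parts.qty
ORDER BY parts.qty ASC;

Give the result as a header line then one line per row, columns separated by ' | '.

== RESULT ==
parts.qty | sum_qty
3 | 3

Derivation:
After WHERE (1 rows):
parts.kind | parts.qty
red | 3
After GROUP BY (1 rows):
parts.qty | sum_qty
3 | 3
After ORDER BY (1 rows):
parts.qty | sum_qty
3 | 3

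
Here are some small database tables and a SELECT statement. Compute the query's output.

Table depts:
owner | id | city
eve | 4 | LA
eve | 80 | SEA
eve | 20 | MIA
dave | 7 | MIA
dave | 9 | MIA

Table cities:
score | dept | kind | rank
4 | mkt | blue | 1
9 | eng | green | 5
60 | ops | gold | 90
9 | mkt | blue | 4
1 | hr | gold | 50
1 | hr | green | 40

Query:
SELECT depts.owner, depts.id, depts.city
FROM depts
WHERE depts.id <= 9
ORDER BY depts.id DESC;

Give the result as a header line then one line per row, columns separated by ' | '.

After WHERE (3 rows):
depts.owner | depts.id | depts.city
eve | 4 | LA
dave | 7 | MIA
dave | 9 | MIA
After SELECT (3 rows):
depts.owner | depts.id | depts.city
eve | 4 | LA
dave | 7 | MIA
dave | 9 | MIA
After ORDER BY (3 rows):
depts.owner | depts.id | depts.city
dave | 9 | MIA
dave | 7 | MIA
eve | 4 | LA

== RESULT ==
depts.owner | depts.id | depts.city
dave | 9 | MIA
dave | 7 | MIA
eve | 4 | LA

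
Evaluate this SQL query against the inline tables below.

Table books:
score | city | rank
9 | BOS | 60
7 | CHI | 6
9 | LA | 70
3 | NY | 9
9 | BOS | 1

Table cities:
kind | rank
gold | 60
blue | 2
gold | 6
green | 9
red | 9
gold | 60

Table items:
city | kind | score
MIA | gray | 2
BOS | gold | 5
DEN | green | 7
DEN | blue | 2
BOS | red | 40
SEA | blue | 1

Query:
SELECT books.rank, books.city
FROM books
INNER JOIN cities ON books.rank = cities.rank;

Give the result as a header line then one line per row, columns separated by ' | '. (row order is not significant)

== RESULT ==
books.rank | books.city
60 | BOS
60 | BOS
6 | CHI
9 | NY
9 | NY

Derivation:
After JOIN cities (5 rows):
books.score | books.city | books.rank | cities.kind | cities.rank
9 | BOS | 60 | gold | 60
9 | BOS | 60 | gold | 60
7 | CHI | 6 | gold | 6
3 | NY | 9 | green | 9
3 | NY | 9 | red | 9
After SELECT (5 rows):
books.rank | books.city
60 | BOS
60 | BOS
6 | CHI
9 | NY
9 | NY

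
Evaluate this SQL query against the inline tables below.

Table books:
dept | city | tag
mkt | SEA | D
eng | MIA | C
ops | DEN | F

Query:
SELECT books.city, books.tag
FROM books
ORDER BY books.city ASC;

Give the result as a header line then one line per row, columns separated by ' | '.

== RESULT ==
books.city | books.tag
DEN | F
MIA | C
SEA | D

Derivation:
After SELECT (3 rows):
books.city | books.tag
SEA | D
MIA | C
DEN | F
After ORDER BY (3 rows):
books.city | books.tag
DEN | F
MIA | C
SEA | D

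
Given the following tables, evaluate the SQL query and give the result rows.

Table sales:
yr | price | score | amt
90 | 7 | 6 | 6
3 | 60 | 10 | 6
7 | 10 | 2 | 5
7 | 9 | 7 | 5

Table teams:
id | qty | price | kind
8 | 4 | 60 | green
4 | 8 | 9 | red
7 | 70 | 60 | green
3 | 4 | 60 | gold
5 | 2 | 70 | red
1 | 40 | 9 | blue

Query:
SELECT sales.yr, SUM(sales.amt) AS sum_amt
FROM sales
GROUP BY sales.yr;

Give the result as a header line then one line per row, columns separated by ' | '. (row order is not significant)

== RESULT ==
sales.yr | sum_amt
90 | 6
3 | 6
7 | 10

Derivation:
After GROUP BY (3 rows):
sales.yr | sum_amt
90 | 6
3 | 6
7 | 10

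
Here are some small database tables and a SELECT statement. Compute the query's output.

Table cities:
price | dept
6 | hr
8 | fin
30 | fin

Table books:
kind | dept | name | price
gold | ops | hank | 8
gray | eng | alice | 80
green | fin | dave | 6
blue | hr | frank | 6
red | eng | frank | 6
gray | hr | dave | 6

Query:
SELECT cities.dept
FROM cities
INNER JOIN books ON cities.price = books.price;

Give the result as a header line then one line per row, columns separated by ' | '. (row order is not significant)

After JOIN books (5 rows):
cities.price | cities.dept | books.kind | books.dept | books.name | books.price
6 | hr | green | fin | dave | 6
6 | hr | blue | hr | frank | 6
6 | hr | red | eng | frank | 6
6 | hr | gray | hr | dave | 6
8 | fin | gold | ops | hank | 8
After SELECT (5 rows):
cities.dept
hr
hr
hr
hr
fin

== RESULT ==
cities.dept
hr
hr
hr
hr
fin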